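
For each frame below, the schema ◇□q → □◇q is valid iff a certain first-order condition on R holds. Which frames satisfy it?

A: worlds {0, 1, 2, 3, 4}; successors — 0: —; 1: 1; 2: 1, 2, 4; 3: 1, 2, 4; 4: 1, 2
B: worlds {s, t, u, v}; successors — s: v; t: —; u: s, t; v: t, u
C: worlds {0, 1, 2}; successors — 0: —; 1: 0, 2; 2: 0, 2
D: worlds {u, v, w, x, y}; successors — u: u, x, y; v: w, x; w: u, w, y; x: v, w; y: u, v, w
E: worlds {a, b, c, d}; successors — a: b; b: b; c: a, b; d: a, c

A, E

Frame correspondent (Sahlqvist): ∀x ∀y ∀z (Rxy ∧ Rxz → ∃w (Ryw ∧ Rzw)) — i.e. convergence.
A: satisfies the condition.
B: fails — Rut and Rut but t and t have no common successor.
C: fails — R12 and R10 but 2 and 0 have no common successor.
D: fails — Ruu and Rux but u and x have no common successor.
E: satisfies the condition.
Valid on: A, E.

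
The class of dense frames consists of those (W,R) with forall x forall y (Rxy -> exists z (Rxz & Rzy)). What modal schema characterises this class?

A defining formula is □□r → □r (the C4 axiom).
Suppose □□r→□r is valid. Take Rxy and set V(r)={w : xR²w}. Then □□r at x, so □r at x, so r at y, i.e. ∃z(Rxz∧Rzy).

□□r → □r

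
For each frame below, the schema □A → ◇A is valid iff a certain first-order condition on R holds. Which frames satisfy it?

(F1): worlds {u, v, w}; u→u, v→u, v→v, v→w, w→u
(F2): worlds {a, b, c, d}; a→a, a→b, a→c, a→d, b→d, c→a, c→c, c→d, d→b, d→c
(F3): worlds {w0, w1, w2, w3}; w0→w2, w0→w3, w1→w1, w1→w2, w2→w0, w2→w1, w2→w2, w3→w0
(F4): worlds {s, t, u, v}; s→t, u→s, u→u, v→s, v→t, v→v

This is the axiom for seriality; its first-order frame correspondent is ∀x ∃y Rxy.
(F1): condition met.
(F2): condition met.
(F3): condition met.
(F4): fails — world t has no successor.
Valid on: (F1), (F2), (F3).

(F1), (F2), (F3)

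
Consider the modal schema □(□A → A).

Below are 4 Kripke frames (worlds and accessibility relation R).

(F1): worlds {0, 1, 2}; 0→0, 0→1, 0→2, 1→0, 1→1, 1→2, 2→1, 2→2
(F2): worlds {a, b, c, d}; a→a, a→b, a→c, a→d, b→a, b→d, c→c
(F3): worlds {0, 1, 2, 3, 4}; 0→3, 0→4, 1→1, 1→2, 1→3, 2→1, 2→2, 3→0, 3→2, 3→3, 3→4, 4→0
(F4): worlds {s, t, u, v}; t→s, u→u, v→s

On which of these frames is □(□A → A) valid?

(F1)

This is the axiom for shift-reflexivity; its first-order frame correspondent is ∀x ∀y (Rxy → Ryy).
(F1): ✓.
(F2): fails — Rab but not Rbb.
(F3): fails — R34 but not R44.
(F4): fails — Rvs but not Rss.
Valid on: (F1).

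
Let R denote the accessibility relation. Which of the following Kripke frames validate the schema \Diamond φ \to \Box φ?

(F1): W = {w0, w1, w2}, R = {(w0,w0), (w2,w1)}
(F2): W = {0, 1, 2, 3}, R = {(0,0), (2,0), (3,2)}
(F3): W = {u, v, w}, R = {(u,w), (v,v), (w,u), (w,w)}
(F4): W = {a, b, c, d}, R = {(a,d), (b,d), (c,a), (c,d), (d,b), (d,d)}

(F1), (F2)

The schema corresponds to partial functionality: \forall x \forall y \forall z (Rxy \wedge Rxz \to y = z).
(F1): satisfies the condition.
(F2): satisfies the condition.
(F3): fails — w sees both u and w.
(F4): fails — c sees both a and d.
Valid on: (F1), (F2).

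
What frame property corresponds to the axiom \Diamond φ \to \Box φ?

This schema is the CD axiom.
It corresponds to partial functionality: \forall x \forall y \forall z (Rxy \wedge Rxz \to y = z).

Partial functionality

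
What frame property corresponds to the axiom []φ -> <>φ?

Seriality

This schema is the D axiom.
It corresponds to seriality: forall x exists y Rxy.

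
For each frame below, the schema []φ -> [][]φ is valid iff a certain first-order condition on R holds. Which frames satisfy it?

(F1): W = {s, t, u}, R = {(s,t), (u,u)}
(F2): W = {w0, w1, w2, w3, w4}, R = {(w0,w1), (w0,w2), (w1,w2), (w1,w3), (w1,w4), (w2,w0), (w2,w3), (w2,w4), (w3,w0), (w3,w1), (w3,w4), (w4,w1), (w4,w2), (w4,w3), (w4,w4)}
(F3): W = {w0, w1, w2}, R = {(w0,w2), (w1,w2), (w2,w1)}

(F1)

The schema corresponds to transitivity: forall x forall y forall z (Rxy & Ryz -> Rxz).
(F1): satisfies the condition.
(F2): fails — Rw1w2 and Rw2w0 but not Rw1w0.
(F3): fails — Rw1w2 and Rw2w1 but not Rw1w1.
Valid on: (F1).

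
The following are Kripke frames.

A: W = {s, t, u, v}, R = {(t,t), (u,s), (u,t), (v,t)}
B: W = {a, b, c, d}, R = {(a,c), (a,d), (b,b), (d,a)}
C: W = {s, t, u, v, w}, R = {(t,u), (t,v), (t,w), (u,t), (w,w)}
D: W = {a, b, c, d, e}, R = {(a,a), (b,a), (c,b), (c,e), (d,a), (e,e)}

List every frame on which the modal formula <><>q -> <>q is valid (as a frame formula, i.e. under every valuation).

Frame correspondent (Sahlqvist): forall x forall y forall z (Rxy & Ryz -> Rxz) — i.e. transitivity.
A: ✓.
B: fails — Rad and Rda but not Raa.
C: fails — Rut and Rtv but not Ruv.
D: fails — Rcb and Rba but not Rca.
Valid on: A.

A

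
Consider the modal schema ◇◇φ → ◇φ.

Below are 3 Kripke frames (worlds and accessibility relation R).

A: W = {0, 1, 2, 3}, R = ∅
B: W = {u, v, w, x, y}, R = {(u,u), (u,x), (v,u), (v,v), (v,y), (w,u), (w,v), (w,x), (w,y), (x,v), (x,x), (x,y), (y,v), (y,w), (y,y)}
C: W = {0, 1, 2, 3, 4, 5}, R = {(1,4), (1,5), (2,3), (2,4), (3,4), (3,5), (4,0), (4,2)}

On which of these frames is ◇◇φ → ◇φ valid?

The schema corresponds to transitivity: ∀x ∀y ∀z (Rxy ∧ Ryz → Rxz).
A: satisfies the condition.
B: fails — Rvu and Rux but not Rvx.
C: fails — R34 and R40 but not R30.

A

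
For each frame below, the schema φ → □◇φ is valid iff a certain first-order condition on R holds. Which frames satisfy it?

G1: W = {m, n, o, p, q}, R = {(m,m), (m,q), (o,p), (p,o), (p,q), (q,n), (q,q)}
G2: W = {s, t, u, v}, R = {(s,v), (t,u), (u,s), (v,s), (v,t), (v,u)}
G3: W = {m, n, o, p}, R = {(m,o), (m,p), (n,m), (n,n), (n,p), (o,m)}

none

This is the axiom for symmetry; its first-order frame correspondent is ∀x ∀y (Rxy → Ryx).
G1: fails — Rqn but not Rnq.
G2: fails — Rus but not Rsu.
G3: fails — Rnm but not Rmn.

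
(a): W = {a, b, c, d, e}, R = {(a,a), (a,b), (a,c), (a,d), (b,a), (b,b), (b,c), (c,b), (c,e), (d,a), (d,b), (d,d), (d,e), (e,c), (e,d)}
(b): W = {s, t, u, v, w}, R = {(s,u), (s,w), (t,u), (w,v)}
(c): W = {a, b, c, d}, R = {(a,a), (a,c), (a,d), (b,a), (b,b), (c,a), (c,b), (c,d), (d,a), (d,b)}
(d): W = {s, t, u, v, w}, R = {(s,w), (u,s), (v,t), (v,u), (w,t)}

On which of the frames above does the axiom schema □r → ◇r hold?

(a), (c)

This is the axiom for seriality; its first-order frame correspondent is ∀x ∃y Rxy.
(a): ✓.
(b): fails — world u has no successor.
(c): ✓.
(d): fails — world t has no successor.
Valid on: (a), (c).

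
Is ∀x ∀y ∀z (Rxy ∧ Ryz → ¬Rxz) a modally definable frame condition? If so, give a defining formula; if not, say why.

Not modally definable

If a class were modally definable it would be closed under surjective bounded morphisms (Goldblatt–Thomason).
The 5-cycle (worlds w0,w1,w2,w3,w4 with w0→w1→w2→w3→w4→w0) is intransitive. Mapping every world to a single reflexive point • is a surjective bounded morphism; the reflexive point is not intransitive (R••∧R•• but R••).
So no modal formula (or set of formulas) defines exactly the intransitive frames.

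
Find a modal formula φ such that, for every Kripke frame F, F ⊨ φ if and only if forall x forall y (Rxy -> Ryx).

A defining formula is p → □◇p (the B axiom).
Suppose p→□◇p is valid. Take Rxy and set V(p)={x}. Then p at x, so □◇p at x, so ◇p at y, so some z with Ryz has p; z=x, i.e. Ryx.

p → □◇p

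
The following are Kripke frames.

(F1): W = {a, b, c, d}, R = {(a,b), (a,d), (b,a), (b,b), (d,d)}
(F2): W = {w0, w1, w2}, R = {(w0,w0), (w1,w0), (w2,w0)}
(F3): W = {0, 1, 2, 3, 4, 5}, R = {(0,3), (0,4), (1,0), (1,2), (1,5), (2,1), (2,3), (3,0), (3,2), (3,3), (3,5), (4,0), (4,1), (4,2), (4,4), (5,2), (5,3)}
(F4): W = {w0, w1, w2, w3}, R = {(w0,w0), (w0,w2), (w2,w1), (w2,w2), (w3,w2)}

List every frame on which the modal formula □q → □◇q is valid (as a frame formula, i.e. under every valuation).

The schema corresponds to a generalized confluence (Geach) condition: ∀x ∀z (xRz → ∃w (xRw ∧ zRw)).
(F1): holds.
(F2): holds.
(F3): fails — 1R0 but no w with 1Rw and 0Rw.
(F4): fails — w2Rw1 but no w with w2Rw and w1Rw.

(F1), (F2)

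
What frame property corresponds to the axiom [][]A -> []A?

Suppose □□A→□A is valid. Take Rxy and set V(A)={w : xR²w}. Then □□A at x, so □A at x, so A at y, i.e. ∃z(Rxz∧Rzy).

density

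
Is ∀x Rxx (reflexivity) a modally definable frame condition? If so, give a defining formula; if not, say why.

Yes: it is reflexivity, defined by the T schema □q → q.

Yes, by □q → q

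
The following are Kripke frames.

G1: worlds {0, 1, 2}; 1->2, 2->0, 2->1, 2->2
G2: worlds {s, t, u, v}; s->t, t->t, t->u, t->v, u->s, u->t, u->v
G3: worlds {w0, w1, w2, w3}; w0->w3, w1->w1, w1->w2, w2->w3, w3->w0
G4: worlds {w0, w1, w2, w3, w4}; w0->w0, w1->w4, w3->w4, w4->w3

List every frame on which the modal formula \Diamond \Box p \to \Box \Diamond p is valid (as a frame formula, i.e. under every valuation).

G4

Frame correspondent (Sahlqvist): \forall x \forall y \forall z (Rxy \wedge Rxz \to \exists w (Ryw \wedge Rzw)) — i.e. convergence.
G1: fails — R22 and R20 but 2 and 0 have no common successor.
G2: fails — Rtv and Rtv but v and v have no common successor.
G3: fails — Rw1w2 and Rw1w1 but w2 and w1 have no common successor.
G4: ✓.
Valid on: G4.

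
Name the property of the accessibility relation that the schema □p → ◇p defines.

Seriality

Suppose □p→◇p is valid. At any x set V(p)=W. Then □p at x, so ◇p at x, so x has a successor.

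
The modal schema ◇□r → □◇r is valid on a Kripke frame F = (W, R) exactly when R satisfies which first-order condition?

This schema is the .2 axiom.
It corresponds to convergence: ∀x ∀y ∀z (Rxy ∧ Rxz → ∃w (Ryw ∧ Rzw)).

Convergence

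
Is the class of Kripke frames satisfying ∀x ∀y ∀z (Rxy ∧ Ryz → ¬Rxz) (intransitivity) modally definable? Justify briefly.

If a class were modally definable it would be closed under surjective bounded morphisms (Goldblatt–Thomason).
The 5-cycle (worlds a,b,c,d,e with a→b→c→d→e→a) is intransitive. Mapping every world to a single reflexive point • is a surjective bounded morphism; the reflexive point is not intransitive (R••∧R•• but R••).
So the class is not modally definable.

Not modally definable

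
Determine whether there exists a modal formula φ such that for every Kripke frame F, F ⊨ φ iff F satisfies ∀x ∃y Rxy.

Yes: it is seriality, defined by the D schema □r → ◇r.

Yes, by □r → ◇r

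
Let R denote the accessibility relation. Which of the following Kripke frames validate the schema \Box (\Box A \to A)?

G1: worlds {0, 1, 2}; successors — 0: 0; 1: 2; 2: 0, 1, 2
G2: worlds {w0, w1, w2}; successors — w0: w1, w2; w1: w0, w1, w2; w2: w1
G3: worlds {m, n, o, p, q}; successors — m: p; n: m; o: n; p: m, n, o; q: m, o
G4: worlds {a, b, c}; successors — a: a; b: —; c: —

Frame correspondent (Sahlqvist): \forall x \forall y (Rxy \to Ryy) — i.e. shift-reflexivity.
G1: fails — R21 but not R11.
G2: fails — Rw1w2 but not Rw2w2.
G3: fails — Ron but not Rnn.
G4: satisfies the condition.

G4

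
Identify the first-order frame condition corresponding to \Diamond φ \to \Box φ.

partial functionality: \forall x \forall y \forall z (Rxy \wedge Rxz \to y = z)

This schema is the CD axiom.
It corresponds to partial functionality: \forall x \forall y \forall z (Rxy \wedge Rxz \to y = z).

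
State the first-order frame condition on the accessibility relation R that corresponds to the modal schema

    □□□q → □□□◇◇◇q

This is a Sahlqvist (Geach-type) schema ◇^0□^3q → □^3◇^3q.
Minimal-valuation argument: fix x; take any y with xR^0y and any z with xR^3z. Set V(q) to the set of worlds R-reachable from y in exactly 3 steps. Then □^3q holds at y, so the antecedent holds at x; validity forces ◇^3q at z, giving a w with zR^3w and yR^3w.
First-order correspondent: ∀x ∀z (xR³z → ∃w (xR³w ∧ zR³w)).

∀x ∀z (xR³z → ∃w (xR³w ∧ zR³w))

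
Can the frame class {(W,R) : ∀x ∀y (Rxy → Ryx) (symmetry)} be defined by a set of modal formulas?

Yes — defined by q → □◇q

The condition is symmetry. A defining modal formula is q → □◇q.
Suppose q→□◇q is valid. Take Rxy and set V(q)={x}. Then q at x, so □◇q at x, so ◇q at y, so some z with Ryz has q; z=x, i.e. Ryx.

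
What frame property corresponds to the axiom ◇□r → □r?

the Euclidean property

This is a form of the 5 axiom.
Its frame correspondent is the Euclidean property — ∀x ∀y ∀z (Rxy ∧ Rxz → Ryz).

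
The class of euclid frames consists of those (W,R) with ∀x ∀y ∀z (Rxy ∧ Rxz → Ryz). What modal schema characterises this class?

◇s → □◇s

The condition is the Euclidean property. The 5 schema ◇s → □◇s defines it.
Suppose ◇s→□◇s is valid. Take Rxy, Rxz and set V(s)={y}. Then ◇s at x, so □◇s at x, so ◇s at z, so some w with Rzw has s; w=y, i.e. Rzy. By symmetry of the argument, Ryz.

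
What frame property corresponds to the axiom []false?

emptiness of R: forall x forall y ~Rxy

□⊥ is valid iff no world has any successor (otherwise □⊥ fails at any world with one).
Conversely, on a frame with emptiness of R the schema holds at every world under every valuation.
Frame condition: forall x forall y ~Rxy.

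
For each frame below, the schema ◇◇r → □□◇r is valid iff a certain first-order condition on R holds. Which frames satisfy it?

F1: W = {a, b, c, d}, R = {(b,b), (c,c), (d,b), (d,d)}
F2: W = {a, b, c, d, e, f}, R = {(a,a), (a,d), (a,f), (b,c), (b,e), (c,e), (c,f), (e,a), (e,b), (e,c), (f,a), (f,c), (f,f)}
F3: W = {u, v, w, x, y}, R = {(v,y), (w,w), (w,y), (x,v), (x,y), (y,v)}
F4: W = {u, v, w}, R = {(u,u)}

F4

This is the axiom for a generalized confluence (Geach) condition; its first-order frame correspondent is ∀x ∀y ∀z ((xR²y ∧ xR²z) → ∃w (y = w ∧ zRw)).
F1: fails — dR²d, dR²b but no w with d=w and bRw.
F2: fails — aR²a, aR²c but no w with a=w and cRw.
F3: fails — vR²v, vR²v but no t with v=t and vRt.
F4: holds.
Valid on: F4.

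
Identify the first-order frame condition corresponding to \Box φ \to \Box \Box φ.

Suppose □φ→□□φ is valid. Take Rxy, Ryz and set V(φ)={w : Rxw}. Then □φ at x, so □□φ at x, so □φ at y, so φ at z, i.e. Rxz.
The converse is a direct semantic check.
Frame condition: \forall x \forall y \forall z (Rxy \wedge Ryz \to Rxz).

Transitivity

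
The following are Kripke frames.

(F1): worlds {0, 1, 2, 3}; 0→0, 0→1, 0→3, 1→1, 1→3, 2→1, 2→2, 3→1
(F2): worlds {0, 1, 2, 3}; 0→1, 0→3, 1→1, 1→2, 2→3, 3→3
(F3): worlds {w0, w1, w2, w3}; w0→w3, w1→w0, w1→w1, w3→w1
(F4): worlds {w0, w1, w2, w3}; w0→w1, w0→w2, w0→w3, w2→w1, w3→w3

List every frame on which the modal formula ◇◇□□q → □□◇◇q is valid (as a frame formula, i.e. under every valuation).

(F1), (F2), (F3)

Frame correspondent (Sahlqvist): ∀x ∀y ∀z ((xR²y ∧ xR²z) → ∃w (yR²w ∧ zR²w)) — i.e. a generalized confluence (Geach) condition.
(F1): satisfies the condition.
(F2): satisfies the condition.
(F3): satisfies the condition.
(F4): fails — w0R²w1, w0R²w1 but no w with w1R²w and w1R²w.
Valid on: (F1), (F2), (F3).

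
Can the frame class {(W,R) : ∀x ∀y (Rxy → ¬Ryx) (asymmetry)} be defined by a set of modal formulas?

No — not modally definable

If a class were modally definable it would be closed under surjective bounded morphisms (Goldblatt–Thomason).
The 3-cycle (worlds w0,w1,w2 with w0→w1→w2→w0) is asymmetric. Mapping every world to a single reflexive point • is a surjective bounded morphism, and the reflexive point is not asymmetric (R•• but asymmetry requires ¬R••).
Hence asymmetry is not modally definable.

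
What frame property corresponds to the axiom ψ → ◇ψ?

Equivalently (dual form): □ψ → ψ.
Suppose □ψ→ψ is valid. At any x set V(ψ)={w : Rxw}. Then □ψ holds at x, so ψ holds at x, i.e. Rxx.

reflexivity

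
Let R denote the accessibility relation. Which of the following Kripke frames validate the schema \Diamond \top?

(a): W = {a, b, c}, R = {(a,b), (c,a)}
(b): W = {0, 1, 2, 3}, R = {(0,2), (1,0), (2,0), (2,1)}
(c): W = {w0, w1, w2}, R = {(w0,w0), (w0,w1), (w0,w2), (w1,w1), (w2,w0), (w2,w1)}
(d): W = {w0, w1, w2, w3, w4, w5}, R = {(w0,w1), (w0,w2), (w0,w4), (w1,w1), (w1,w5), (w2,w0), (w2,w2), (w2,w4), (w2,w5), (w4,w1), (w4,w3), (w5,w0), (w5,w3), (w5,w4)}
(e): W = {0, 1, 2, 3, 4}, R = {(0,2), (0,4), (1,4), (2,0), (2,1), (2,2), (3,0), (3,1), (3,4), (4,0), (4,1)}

(c), (e)

This is the axiom for seriality; its first-order frame correspondent is \forall x \exists y Rxy.
(a): fails — world b has no successor.
(b): fails — world 3 has no successor.
(c): satisfies the condition.
(d): fails — world w3 has no successor.
(e): satisfies the condition.
Valid on: (c), (e).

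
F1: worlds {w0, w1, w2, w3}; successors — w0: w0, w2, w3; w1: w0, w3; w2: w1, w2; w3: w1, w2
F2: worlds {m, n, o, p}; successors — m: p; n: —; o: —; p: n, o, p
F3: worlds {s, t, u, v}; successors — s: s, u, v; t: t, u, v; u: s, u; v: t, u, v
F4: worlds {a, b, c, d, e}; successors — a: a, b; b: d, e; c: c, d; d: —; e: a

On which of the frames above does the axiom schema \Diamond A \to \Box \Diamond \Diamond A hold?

Frame correspondent (Sahlqvist): \forall x \forall y \forall z ((xRy \wedge xRz) \to \exists w (y = w \wedge z R^2 w)) — i.e. a generalized confluence (Geach) condition.
F1: condition met.
F2: fails — pRn, pRn but no w with n=w and nR²w.
F3: fails — tRt, tRu but no w with t=w and uR²w.
F4: fails — aRb, aRb but no w with b=w and bR²w.
Valid on: F1.

F1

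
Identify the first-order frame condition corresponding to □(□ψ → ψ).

shift-reflexivity: ∀x ∀y (Rxy → Ryy)

Suppose □(□ψ→ψ) is valid. Take Rxy and set V(ψ)={w : Ryw}. Then at y, □ψ holds; since □(□ψ→ψ) at x, □ψ→ψ at y, so ψ at y, i.e. Ryy.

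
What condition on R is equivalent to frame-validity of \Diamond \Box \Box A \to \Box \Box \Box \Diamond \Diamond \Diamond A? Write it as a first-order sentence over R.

This is a Sahlqvist (Geach-type) schema ◇^1□^2A → □^3◇^3A.
First-order correspondent: \forall x \forall y \forall z ((xRy \wedge x R^3 z) \to \exists w (y R^2 w \wedge z R^3 w)).

\forall x \forall y \forall z ((xRy \wedge x R^3 z) \to \exists w (y R^2 w \wedge z R^3 w))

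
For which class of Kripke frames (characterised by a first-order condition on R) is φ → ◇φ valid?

Reflexivity

Equivalently (dual form): □φ → φ.
Suppose □φ→φ is valid. At any x set V(φ)={w : Rxw}. Then □φ holds at x, so φ holds at x, i.e. Rxx.
Conversely, any frame satisfying ∀x Rxx validates the schema.
Frame condition: ∀x Rxx.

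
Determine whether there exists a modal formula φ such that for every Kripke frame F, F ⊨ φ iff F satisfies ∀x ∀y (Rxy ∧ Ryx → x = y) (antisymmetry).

Not definable by any modal formula

If a class were modally definable it would be closed under surjective bounded morphisms (Goldblatt–Thomason).
The 8-cycle (worlds w0,w1,w2,w3,w4,w5,w6,w7 with w0→w1→w2→w3→w4→w5→w6→w7→w0) is antisymmetric. Sending even-indexed worlds to s and odd-indexed worlds to t is a surjective bounded morphism onto the two-world frame with s↔t, which is not antisymmetric.
So no modal formula (or set of formulas) defines exactly the antisymmetric frames.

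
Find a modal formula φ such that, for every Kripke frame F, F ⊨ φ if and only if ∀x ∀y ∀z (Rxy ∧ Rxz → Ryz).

This is the Euclidean property; the standard corresponding axiom is 5: ◇ψ → □◇ψ.
Suppose ◇ψ→□◇ψ is valid. Take Rxy, Rxz and set V(ψ)={y}. Then ◇ψ at x, so □◇ψ at x, so ◇ψ at z, so some w with Rzw has ψ; w=y, i.e. Rzy. By symmetry of the argument, Ryz.

◇ψ → □◇ψ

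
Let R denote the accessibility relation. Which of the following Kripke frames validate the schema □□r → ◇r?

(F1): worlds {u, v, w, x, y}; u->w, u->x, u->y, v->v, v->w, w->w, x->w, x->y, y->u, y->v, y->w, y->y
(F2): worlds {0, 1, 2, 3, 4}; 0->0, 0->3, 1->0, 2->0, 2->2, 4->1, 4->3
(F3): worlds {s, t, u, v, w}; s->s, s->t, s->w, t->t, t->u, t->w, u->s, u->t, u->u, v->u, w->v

Frame correspondent (Sahlqvist): ∀x ∃w (xR²w ∧ xRw) — i.e. a generalized confluence (Geach) condition.
(F1): satisfies the condition.
(F2): fails — at 3 but no w with 3R²w and 3Rw.
(F3): fails — at w but no w* with wR²w* and wRw*.

(F1)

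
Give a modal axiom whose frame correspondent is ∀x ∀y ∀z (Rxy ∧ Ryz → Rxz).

The condition is transitivity. The 4 schema □q → □□q defines it.

□q → □□q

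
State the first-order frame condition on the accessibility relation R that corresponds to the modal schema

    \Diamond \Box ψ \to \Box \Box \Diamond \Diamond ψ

This is a Sahlqvist (Geach-type) schema ◇^1□^1ψ → □^2◇^2ψ.
Minimal-valuation argument: fix x; take any y with xR^1y and any z with xR^2z. Set V(ψ) to the set of worlds R-reachable from y in exactly 1 step. Then □^1ψ holds at y, so the antecedent holds at x; validity forces ◇^2ψ at z, giving a w with zR^2w and yR^1w.
First-order correspondent: \forall x \forall y \forall z ((xRy \wedge x R^2 z) \to \exists w (yRw \wedge z R^2 w)).

\forall x \forall y \forall z ((xRy \wedge x R^2 z) \to \exists w (yRw \wedge z R^2 w))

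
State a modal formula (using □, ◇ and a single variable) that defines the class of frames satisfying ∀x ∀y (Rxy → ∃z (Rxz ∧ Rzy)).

A defining formula is □□ψ → □ψ (the C4 axiom).
Suppose □□ψ→□ψ is valid. Take Rxy and set V(ψ)={w : xR²w}. Then □□ψ at x, so □ψ at x, so ψ at y, i.e. ∃z(Rxz∧Rzy).

□□ψ → □ψ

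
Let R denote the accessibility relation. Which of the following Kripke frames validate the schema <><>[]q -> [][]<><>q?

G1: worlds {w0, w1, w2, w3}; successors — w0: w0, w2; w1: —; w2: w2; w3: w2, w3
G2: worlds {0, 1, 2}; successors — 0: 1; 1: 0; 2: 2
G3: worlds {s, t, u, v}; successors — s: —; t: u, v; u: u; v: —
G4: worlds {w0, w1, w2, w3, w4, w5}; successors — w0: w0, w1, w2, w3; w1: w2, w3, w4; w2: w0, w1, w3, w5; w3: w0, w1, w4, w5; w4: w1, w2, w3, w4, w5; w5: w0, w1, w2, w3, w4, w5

G1, G3, G4

The schema corresponds to a generalized confluence (Geach) condition: forall x forall y forall z ((x R^2 y & x R^2 z) -> exists w (yRw & z R^2 w)).
G1: satisfies the condition.
G2: fails — 0R²0, 0R²0 but no w with 0Rw and 0R²w.
G3: satisfies the condition.
G4: satisfies the condition.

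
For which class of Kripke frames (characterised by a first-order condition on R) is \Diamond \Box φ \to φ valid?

Equivalently (dual form): φ → □◇φ.
Suppose φ→□◇φ is valid. Take Rxy and set V(φ)={x}. Then φ at x, so □◇φ at x, so ◇φ at y, so some z with Ryz has φ; z=x, i.e. Ryx.

Symmetry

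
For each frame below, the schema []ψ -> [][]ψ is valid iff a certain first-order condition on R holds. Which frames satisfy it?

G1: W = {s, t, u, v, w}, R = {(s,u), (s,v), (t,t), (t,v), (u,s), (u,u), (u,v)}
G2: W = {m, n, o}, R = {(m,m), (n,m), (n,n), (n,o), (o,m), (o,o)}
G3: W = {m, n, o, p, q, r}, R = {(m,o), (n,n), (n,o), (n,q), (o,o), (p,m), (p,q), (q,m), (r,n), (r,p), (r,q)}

The schema corresponds to transitivity: forall x forall y forall z (Rxy & Ryz -> Rxz).
G1: fails — Rsu and Rus but not Rss.
G2: holds.
G3: fails — Rpm and Rmo but not Rpo.
Valid on: G2.

G2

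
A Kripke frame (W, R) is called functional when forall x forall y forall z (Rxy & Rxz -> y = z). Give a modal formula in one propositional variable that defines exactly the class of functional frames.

This is partial functionality; the standard corresponding axiom is CD: ◇ψ → □ψ.
Suppose ◇ψ→□ψ is valid. Take Rxy, Rxz and set V(ψ)={y}. Then ◇ψ at x, so □ψ at x, so ψ at z, i.e. z=y.

◇ψ → □ψ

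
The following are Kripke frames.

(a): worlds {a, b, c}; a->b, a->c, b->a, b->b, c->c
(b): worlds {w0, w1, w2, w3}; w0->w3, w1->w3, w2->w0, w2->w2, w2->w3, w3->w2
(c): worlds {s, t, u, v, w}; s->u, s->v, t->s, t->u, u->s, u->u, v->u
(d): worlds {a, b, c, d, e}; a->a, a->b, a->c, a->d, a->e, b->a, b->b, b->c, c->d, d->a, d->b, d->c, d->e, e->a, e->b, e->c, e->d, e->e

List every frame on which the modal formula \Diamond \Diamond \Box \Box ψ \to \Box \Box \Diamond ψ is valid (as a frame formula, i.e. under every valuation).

(c)

Frame correspondent (Sahlqvist): \forall x \forall y \forall z ((x R^2 y \wedge x R^2 z) \to \exists w (y R^2 w \wedge zRw)) — i.e. a generalized confluence (Geach) condition.
(a): fails — aR²c, aR²b but no w with cR²w and bRw.
(b): fails — w2R²w0, w2R²w0 but no w with w0R²w and w0Rw.
(c): holds.
(d): fails — aR²c, aR²c but no w with cR²w and cRw.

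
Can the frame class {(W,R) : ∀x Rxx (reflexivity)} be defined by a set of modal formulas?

Yes, by □r → r

This is a Sahlqvist condition; the T axiom □r → r defines it.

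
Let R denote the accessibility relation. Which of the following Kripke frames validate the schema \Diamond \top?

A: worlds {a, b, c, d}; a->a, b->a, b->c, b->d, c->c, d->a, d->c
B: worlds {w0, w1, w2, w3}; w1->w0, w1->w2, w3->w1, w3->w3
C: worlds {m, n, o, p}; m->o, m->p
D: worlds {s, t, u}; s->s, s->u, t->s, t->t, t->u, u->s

A, D

Frame correspondent (Sahlqvist): \forall x \exists y Rxy — i.e. seriality.
A: condition met.
B: fails — world w0 has no successor.
C: fails — world n has no successor.
D: condition met.
Valid on: A, D.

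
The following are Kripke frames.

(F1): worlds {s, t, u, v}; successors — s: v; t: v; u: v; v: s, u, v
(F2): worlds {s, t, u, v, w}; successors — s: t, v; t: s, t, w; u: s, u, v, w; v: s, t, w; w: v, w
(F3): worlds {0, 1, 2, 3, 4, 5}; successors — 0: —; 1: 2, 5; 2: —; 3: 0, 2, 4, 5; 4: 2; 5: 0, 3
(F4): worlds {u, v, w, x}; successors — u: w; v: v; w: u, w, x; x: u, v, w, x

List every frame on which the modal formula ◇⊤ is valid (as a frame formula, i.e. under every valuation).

(F1), (F2), (F4)

This is the axiom for seriality; its first-order frame correspondent is ∀x ∃y Rxy.
(F1): ✓.
(F2): ✓.
(F3): fails — world 0 has no successor.
(F4): ✓.
Valid on: (F1), (F2), (F4).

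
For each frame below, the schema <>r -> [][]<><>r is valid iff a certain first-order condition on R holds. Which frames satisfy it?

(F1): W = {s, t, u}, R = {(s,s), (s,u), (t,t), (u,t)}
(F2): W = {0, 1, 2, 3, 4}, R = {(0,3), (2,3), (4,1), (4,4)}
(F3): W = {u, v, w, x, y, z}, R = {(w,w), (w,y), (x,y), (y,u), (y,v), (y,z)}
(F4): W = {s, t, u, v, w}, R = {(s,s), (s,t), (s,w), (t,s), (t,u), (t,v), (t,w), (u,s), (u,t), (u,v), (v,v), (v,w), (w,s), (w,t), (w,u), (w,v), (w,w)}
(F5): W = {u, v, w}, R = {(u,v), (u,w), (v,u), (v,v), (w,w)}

(F4)

Frame correspondent (Sahlqvist): forall x forall y forall z ((xRy & x R^2 z) -> exists w (y = w & z R^2 w)) — i.e. a generalized confluence (Geach) condition.
(F1): fails — sRs, sR²t but no w with s=w and tR²w.
(F2): fails — 4R1, 4R²1 but no w with 1=w and 1R²w.
(F3): fails — wRw, wR²u but no t with w=t and uR²t.
(F4): holds.
(F5): fails — uRv, uR²w but no t with v=t and wR²t.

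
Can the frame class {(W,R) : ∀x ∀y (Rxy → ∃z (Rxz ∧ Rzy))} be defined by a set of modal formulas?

The condition is density. A defining modal formula is □□r → □r.
Suppose □□r→□r is valid. Take Rxy and set V(r)={w : xR²w}. Then □□r at x, so □r at x, so r at y, i.e. ∃z(Rxz∧Rzy).

Definable; □□r → □r defines it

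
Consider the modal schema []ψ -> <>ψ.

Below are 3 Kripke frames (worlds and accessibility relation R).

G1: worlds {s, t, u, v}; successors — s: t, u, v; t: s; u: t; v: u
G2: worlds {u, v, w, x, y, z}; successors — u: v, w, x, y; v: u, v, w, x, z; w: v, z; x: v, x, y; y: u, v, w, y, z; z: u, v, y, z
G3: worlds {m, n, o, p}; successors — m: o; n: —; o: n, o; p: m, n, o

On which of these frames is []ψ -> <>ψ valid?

This is the axiom for seriality; its first-order frame correspondent is forall x exists y Rxy.
G1: ✓.
G2: ✓.
G3: fails — world n has no successor.

G1, G2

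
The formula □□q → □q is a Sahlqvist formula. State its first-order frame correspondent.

Density

This schema is the C4 axiom.
Its frame correspondent is density — ∀x ∀y (Rxy → ∃z (Rxz ∧ Rzy)).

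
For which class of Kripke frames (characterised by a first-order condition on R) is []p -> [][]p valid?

This schema is the 4 axiom.
It corresponds to transitivity: forall x forall y forall z (Rxy & Ryz -> Rxz).

Transitivity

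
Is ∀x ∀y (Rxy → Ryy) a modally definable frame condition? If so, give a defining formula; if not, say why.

Definable; □(□q → q) defines it

This is a Sahlqvist condition; the T□ axiom □(□q → q) defines it.
Suppose □(□q→q) is valid. Take Rxy and set V(q)={w : Ryw}. Then at y, □q holds; since □(□q→q) at x, □q→q at y, so q at y, i.e. Ryy.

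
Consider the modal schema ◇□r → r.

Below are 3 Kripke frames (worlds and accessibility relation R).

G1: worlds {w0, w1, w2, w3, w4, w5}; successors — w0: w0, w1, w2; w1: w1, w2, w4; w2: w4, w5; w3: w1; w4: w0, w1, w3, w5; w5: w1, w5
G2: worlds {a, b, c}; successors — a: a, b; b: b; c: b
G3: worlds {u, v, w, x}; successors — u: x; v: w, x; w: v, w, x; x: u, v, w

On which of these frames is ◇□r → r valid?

G3

This is the axiom for symmetry; its first-order frame correspondent is ∀x ∀y (Rxy → Ryx).
G1: fails — Rw1w2 but not Rw2w1.
G2: fails — Rab but not Rba.
G3: satisfies the condition.
Valid on: G3.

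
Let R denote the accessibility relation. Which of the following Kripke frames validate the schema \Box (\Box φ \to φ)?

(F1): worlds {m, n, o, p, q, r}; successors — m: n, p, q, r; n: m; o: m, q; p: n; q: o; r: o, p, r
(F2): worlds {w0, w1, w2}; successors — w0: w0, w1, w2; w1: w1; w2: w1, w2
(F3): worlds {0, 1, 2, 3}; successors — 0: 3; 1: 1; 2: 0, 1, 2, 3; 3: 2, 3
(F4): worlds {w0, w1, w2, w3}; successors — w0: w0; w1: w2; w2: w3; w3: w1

This is the axiom for shift-reflexivity; its first-order frame correspondent is \forall x \forall y (Rxy \to Ryy).
(F1): fails — Rom but not Rmm.
(F2): holds.
(F3): fails — R20 but not R00.
(F4): fails — Rw1w2 but not Rw2w2.

(F2)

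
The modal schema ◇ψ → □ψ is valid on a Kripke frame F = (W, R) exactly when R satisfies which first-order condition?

Partial functionality

Suppose ◇ψ→□ψ is valid. Take Rxy, Rxz and set V(ψ)={y}. Then ◇ψ at x, so □ψ at x, so ψ at z, i.e. z=y.
Conversely, on a frame with partial functionality the schema holds at every world under every valuation.
So the correspondent is partial functionality.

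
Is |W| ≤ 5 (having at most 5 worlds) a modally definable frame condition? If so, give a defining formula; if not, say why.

Any modally definable frame class is closed under disjoint unions.
Any modal formula valid on each of 6 disjoint one-world frames is valid on their disjoint union (validity is preserved under disjoint unions). Each one-world frame has |W|=1≤5, but the union has |W|=6.
So the class is not modally definable.

No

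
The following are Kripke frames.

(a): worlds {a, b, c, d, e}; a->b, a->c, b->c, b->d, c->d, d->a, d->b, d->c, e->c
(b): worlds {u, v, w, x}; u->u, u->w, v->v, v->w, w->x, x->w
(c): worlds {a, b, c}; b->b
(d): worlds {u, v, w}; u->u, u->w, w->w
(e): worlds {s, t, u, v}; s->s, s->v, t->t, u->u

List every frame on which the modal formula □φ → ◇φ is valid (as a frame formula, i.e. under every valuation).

Frame correspondent (Sahlqvist): ∀x ∃y Rxy — i.e. seriality.
(a): holds.
(b): holds.
(c): fails — world a has no successor.
(d): fails — world v has no successor.
(e): fails — world v has no successor.
Valid on: (a), (b).

(a), (b)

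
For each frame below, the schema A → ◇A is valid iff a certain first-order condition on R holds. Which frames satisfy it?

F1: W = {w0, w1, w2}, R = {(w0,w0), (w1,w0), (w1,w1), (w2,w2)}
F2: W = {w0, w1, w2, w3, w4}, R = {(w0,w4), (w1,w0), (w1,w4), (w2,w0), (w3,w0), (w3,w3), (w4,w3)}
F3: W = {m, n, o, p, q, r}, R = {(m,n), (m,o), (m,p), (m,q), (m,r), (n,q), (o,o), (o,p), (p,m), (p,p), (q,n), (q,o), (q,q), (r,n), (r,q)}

F1

This is the axiom for a generalized confluence (Geach) condition; its first-order frame correspondent is ∀x ∃w (x = w ∧ xRw).
F1: condition met.
F2: fails — at w0 but no w with w0=w and w0Rw.
F3: fails — at m but no w with m=w and mRw.
Valid on: F1.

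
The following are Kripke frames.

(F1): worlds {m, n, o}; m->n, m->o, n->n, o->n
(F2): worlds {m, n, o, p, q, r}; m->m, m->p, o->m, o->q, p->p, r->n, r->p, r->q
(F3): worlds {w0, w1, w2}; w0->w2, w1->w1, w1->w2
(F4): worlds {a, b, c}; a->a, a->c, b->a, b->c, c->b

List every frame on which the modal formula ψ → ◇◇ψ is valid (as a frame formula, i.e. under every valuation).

(F4)

This is the axiom for a generalized confluence (Geach) condition; its first-order frame correspondent is ∀x ∃w (x = w ∧ xR²w).
(F1): fails — at m but no w with m=w and mR²w.
(F2): fails — at n but no w with n=w and nR²w.
(F3): fails — at w0 but no w with w0=w and w0R²w.
(F4): ✓.
Valid on: (F4).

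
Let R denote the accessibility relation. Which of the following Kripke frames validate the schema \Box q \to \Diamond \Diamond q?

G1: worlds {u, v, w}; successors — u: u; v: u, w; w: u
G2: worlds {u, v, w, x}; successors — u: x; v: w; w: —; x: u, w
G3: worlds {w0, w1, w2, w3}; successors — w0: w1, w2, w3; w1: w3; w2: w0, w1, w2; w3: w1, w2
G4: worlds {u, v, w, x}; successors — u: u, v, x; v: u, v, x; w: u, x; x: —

G1

Frame correspondent (Sahlqvist): \forall x \exists w (xRw \wedge x R^2 w) — i.e. a generalized confluence (Geach) condition.
G1: condition met.
G2: fails — at u but no t with uRt and uR²t.
G3: fails — at w1 but no w with w1Rw and w1R²w.
G4: fails — at x but no t with xRt and xR²t.
Valid on: G1.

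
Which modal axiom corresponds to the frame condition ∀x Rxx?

□p → p

This is reflexivity; the standard corresponding axiom is T: □p → p.
Suppose □p→p is valid. At any x set V(p)={w : Rxw}. Then □p holds at x, so p holds at x, i.e. Rxx.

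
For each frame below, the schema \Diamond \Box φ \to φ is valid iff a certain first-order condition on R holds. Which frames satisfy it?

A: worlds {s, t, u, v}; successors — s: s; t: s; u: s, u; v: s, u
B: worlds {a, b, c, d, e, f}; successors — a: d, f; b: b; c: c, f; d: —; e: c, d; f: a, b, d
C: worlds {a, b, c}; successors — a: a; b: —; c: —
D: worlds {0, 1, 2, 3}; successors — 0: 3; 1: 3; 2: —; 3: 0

C

Frame correspondent (Sahlqvist): \forall x \forall y (Rxy \to Ryx) — i.e. symmetry.
A: fails — Rus but not Rsu.
B: fails — Rcf but not Rfc.
C: ✓.
D: fails — R13 but not R31.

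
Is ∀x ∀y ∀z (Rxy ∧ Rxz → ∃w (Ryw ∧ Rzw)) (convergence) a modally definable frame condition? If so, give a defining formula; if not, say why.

The condition is convergence. A defining modal formula is ◇□r → □◇r.
Suppose ◇□r→□◇r is valid. Take Rxy, Rxz and set V(r)={w : Ryw}. Then □r at y so ◇□r at x, so □◇r at x, so ◇r at z, giving w with Rzw and Ryw.

Yes, by ◇□r → □◇r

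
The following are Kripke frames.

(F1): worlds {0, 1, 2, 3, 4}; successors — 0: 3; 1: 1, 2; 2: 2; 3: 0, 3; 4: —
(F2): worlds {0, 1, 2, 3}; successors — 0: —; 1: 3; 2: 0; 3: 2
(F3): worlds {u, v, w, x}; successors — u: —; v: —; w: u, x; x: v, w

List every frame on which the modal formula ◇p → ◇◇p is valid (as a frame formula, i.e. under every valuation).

(F1)

The schema corresponds to a generalized confluence (Geach) condition: ∀x ∀y (xRy → ∃w (y = w ∧ xR²w)).
(F1): satisfies the condition.
(F2): fails — 1R3 but no w with 3=w and 1R²w.
(F3): fails — wRu but no t with u=t and wR²t.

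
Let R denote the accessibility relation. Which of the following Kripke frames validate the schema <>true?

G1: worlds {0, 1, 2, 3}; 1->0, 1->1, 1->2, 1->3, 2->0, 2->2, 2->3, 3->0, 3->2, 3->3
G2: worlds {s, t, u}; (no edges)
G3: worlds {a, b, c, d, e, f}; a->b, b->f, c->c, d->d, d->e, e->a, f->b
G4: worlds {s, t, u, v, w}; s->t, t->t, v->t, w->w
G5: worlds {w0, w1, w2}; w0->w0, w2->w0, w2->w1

The schema corresponds to seriality: forall x exists y Rxy.
G1: fails — world 0 has no successor.
G2: fails — world s has no successor.
G3: holds.
G4: fails — world u has no successor.
G5: fails — world w1 has no successor.
Valid on: G3.

G3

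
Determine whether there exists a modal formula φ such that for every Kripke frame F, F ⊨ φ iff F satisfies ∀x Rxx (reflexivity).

The condition is reflexivity. A defining modal formula is □p → p.
Suppose □p→p is valid. At any x set V(p)={w : Rxw}. Then □p holds at x, so p holds at x, i.e. Rxx.

Yes — defined by □p → p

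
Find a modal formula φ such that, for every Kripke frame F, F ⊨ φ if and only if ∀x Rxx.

□r → r

The condition is reflexivity. The T schema □r → r defines it.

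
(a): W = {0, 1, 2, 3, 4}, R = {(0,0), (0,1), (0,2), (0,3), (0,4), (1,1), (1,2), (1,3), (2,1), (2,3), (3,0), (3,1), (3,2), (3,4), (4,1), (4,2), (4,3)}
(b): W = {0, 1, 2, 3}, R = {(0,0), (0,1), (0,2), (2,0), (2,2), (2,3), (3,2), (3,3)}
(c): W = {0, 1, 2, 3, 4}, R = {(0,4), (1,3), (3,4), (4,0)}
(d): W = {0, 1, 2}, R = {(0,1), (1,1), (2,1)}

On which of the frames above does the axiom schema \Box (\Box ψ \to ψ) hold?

Frame correspondent (Sahlqvist): \forall x \forall y (Rxy \to Ryy) — i.e. shift-reflexivity.
(a): fails — R34 but not R44.
(b): fails — R01 but not R11.
(c): fails — R34 but not R44.
(d): condition met.
Valid on: (d).

(d)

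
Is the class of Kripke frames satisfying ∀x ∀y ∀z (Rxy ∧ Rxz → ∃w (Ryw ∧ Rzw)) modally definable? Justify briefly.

Yes, by ◇□q → □◇q

This is a Sahlqvist condition; the .2 axiom ◇□q → □◇q defines it.
Suppose ◇□q→□◇q is valid. Take Rxy, Rxz and set V(q)={w : Ryw}. Then □q at y so ◇□q at x, so □◇q at x, so ◇q at z, giving w with Rzw and Ryw.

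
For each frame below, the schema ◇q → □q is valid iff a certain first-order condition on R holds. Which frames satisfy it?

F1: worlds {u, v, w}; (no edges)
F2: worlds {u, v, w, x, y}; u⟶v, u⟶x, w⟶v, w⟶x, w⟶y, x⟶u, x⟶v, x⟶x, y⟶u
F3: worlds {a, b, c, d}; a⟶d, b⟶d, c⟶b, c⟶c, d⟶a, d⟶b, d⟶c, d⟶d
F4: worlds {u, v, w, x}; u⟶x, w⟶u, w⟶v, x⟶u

The schema corresponds to partial functionality: ∀x ∀y ∀z (Rxy ∧ Rxz → y = z).
F1: holds.
F2: fails — u sees both v and x.
F3: fails — c sees both b and c.
F4: fails — w sees both u and v.

F1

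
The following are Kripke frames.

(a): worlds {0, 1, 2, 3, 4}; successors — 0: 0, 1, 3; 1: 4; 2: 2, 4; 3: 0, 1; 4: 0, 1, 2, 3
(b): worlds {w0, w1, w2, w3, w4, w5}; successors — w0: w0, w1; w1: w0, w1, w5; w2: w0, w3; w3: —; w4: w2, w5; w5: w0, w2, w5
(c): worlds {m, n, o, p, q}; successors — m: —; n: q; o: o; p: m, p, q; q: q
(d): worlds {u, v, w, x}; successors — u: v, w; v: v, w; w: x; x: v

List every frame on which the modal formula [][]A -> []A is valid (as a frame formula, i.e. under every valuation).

The schema corresponds to density: forall x forall y (Rxy -> exists z (Rxz & Rzy)).
(a): fails — R14 but no z with R1z and Rz4.
(b): fails — Rw2w3 but no z with Rw2z and Rzw3.
(c): ✓.
(d): fails — Rwx but no z with Rwz and Rzx.

(c)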